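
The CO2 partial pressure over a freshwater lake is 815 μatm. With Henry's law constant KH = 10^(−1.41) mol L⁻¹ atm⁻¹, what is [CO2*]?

[CO2*] = 31.7 μmol/L

KH = 10^(−1.41) = 3.890×10^-2 mol L⁻¹ atm⁻¹
[CO2*] = KH · pCO2 = 3.890×10^-2 × 815×10^-6 atm = 3.17×10^-5 mol/L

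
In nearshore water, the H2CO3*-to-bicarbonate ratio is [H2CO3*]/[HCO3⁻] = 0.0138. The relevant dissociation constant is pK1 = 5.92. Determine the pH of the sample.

pH = 7.78

From K1 = [H⁺][HCO3⁻]/[H2CO3*]:  pH = pK1 − log₁₀([H2CO3*]/[HCO3⁻])
log₁₀(0.0138) = -1.860
pH = 5.92 − (-1.860) = 7.78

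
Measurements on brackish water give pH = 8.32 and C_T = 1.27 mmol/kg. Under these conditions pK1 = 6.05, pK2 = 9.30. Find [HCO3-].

α₁ = 1 / (1 + [H⁺]/K1 + K2/[H⁺]) = 1 / (1 + 10^-2.27 + 10^-0.98)
   = 1 / (1 + 0.0053703 + 0.10471) = 1/1.1101 = 0.9008
[HCO3⁻] = α₁ × DIC = 0.9008 × 1.27 = 1.14 mmol/kg

[HCO3⁻] = 1.14 mmol/kg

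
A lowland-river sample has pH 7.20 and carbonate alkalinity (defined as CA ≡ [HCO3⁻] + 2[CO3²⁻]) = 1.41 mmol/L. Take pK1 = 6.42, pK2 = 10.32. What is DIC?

CA = [HCO3⁻] + 2[CO3²⁻] = (α₁ + 2α₂)·DIC
At pH 7.20: [H⁺]/K1 = 10^-0.78 = 0.16596, K2/[H⁺] = 10^-3.12 = 0.00075858
α₁ = 1/(1 + 0.16596 + 0.00075858) = 1/1.1667 = 0.8571; α₂ = α₁·K2/[H⁺] = 0.0006502
α₁ + 2α₂ = 0.8584
DIC = CA / (α₁ + 2α₂) = 1.41 / 0.8584 = 1.64 mmol/L

DIC = 1.64 mmol/L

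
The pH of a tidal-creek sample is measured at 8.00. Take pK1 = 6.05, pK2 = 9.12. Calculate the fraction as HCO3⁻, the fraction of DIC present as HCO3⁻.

α₁ = 1 / (1 + [H⁺]/K1 + K2/[H⁺]) = 1 / (1 + 10^-1.95 + 10^-1.12)
   = 1 / (1 + 0.011220 + 0.075858) = 1/1.0871 = 0.9199

α₁ = 0.920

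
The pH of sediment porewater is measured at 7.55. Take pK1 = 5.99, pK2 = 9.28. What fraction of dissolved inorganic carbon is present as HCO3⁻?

α₁ = 0.956

α₁ = 1 / (1 + [H⁺]/K1 + K2/[H⁺]) = 1 / (1 + 10^-1.56 + 10^-1.73)
   = 1 / (1 + 0.027542 + 0.018621) = 1/1.0462 = 0.9559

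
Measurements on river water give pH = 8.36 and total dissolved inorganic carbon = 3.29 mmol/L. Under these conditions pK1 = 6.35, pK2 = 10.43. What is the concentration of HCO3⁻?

α₁ = 1 / (1 + [H⁺]/K1 + K2/[H⁺]) = 1 / (1 + 10^-2.01 + 10^-2.07)
   = 1 / (1 + 0.0097724 + 0.0085114) = 1/1.0183 = 0.9820
[HCO3⁻] = α₁ × DIC = 0.9820 × 3.29 = 3.23 mmol/L

[HCO3⁻] = 3.23 mmol/L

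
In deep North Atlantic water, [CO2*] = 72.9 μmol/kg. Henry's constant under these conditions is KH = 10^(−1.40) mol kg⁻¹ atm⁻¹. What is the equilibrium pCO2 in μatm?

KH = 10^(−1.40) = 3.981×10^-2 mol kg⁻¹ atm⁻¹
pCO2 = [CO2*]/KH = 72.9×10^-6 / 3.981×10^-2 = 1.83×10^-3 atm = 1830 μatm

pCO2 = 1830 μatm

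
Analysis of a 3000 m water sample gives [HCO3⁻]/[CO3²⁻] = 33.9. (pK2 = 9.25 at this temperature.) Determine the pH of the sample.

pH = 7.72

From K2 = [H⁺][CO3²⁻]/[HCO3⁻]:  pH = pK2 − log₁₀([HCO3⁻]/[CO3²⁻])
log₁₀(33.9) = +1.530
pH = 9.25 − (+1.530) = 7.72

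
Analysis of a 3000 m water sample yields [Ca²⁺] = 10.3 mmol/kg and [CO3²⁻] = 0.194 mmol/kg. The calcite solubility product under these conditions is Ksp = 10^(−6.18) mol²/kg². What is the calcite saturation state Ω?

Ω = 3.02

Ksp = 10^(−6.18) = 6.607×10^-7
Ω = [Ca²⁺][CO3²⁻]/Ksp = (10.3×10^-3)(0.194×10^-3) / 6.607×10^-7 = 3.02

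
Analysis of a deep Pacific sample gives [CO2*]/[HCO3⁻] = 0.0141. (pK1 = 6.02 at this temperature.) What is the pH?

pH = 7.87

From K1 = [H⁺][HCO3⁻]/[CO2*]:  pH = pK1 − log₁₀([CO2*]/[HCO3⁻])
log₁₀(0.0141) = -1.851
pH = 6.02 − (-1.851) = 7.87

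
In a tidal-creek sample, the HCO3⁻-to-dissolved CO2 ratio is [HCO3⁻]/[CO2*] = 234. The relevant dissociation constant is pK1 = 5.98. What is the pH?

From K1 = [H⁺][HCO3⁻]/[CO2*]:  pH = pK1 + log₁₀([HCO3⁻]/[CO2*])
log₁₀(234) = +2.369
pH = 5.98 + (+2.369) = 8.35

pH = 8.35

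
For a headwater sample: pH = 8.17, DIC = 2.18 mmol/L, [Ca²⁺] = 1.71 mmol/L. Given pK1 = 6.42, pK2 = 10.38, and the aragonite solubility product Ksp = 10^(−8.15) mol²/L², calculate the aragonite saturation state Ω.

Ω = 3.17

α₂ = 1 / (1 + [H⁺]/K2 + [H⁺]²/(K1K2)) = 1 / (1 + 10^+2.21 + 10^+0.46)
   = 1 / (1 + 162.18 + 2.8840) = 1/166.07 = 0.006022
[CO3²⁻] = α₂ × DIC = 0.006022 × 2.18 = 0.01313 mmol/L = 13.13 μmol/L
Ksp = 10^(−8.15) = 7.079×10^-9
Ω = [Ca²⁺][CO3²⁻]/Ksp = (1.71×10^-3)(1.313×10^-5) / 7.079×10^-9 = 3.17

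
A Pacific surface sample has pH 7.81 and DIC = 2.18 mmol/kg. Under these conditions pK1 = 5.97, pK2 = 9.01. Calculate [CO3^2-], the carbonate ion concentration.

α₂ = 1 / (1 + [H⁺]/K2 + [H⁺]²/(K1K2)) = 1 / (1 + 10^+1.20 + 10^-0.64)
   = 1 / (1 + 15.849 + 0.22909) = 1/17.078 = 0.05855
[CO3²⁻] = α₂ × DIC = 0.05855 × 2.18 = 0.128 mmol/kg

[CO3²⁻] = 0.128 mmol/kg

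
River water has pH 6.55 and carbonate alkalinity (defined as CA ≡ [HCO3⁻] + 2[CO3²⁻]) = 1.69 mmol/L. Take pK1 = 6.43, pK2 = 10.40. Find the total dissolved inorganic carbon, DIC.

DIC = 2.97 mmol/L

CA = [HCO3⁻] + 2[CO3²⁻] = (α₁ + 2α₂)·DIC
At pH 6.55: [H⁺]/K1 = 10^-0.12 = 0.75858, K2/[H⁺] = 10^-3.85 = 0.00014125
α₁ = 1/(1 + 0.75858 + 0.00014125) = 1/1.7587 = 0.5686; α₂ = α₁·K2/[H⁺] = 8.032×10^-5
α₁ + 2α₂ = 0.5688
DIC = CA / (α₁ + 2α₂) = 1.69 / 0.5688 = 2.97 mmol/L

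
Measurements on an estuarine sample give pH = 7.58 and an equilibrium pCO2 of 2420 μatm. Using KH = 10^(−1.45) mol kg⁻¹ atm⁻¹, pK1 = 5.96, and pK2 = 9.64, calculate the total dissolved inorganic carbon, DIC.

[CO2*] = KH · pCO2 = 10^(−1.45) × 2420×10^-6 = 8.586×10^-5 mol/kg
α₀ = 1/(1 + K1/[H⁺] + K1K2/[H⁺]²) = 1/(1 + 10^+1.62 + 10^-0.44) = 0.02323
DIC = [CO2*]/α₀ = 8.586×10^-5 / 0.02323 = 3.70 mmol/kg

DIC = 3.70 mmol/kg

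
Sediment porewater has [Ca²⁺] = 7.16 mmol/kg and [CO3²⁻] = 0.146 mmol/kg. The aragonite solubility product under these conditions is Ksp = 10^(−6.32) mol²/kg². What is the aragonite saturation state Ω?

Ω = 2.18

Ksp = 10^(−6.32) = 4.786×10^-7
Ω = [Ca²⁺][CO3²⁻]/Ksp = (7.16×10^-3)(0.146×10^-3) / 4.786×10^-7 = 2.18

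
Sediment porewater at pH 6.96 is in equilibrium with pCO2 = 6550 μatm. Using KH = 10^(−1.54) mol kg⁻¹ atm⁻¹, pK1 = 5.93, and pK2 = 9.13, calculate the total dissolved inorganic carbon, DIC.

DIC = 2.23 mmol/kg

[CO2*] = KH · pCO2 = 10^(−1.54) × 6550×10^-6 = 1.889×10^-4 mol/kg
α₀ = 1/(1 + K1/[H⁺] + K1K2/[H⁺]²) = 1/(1 + 10^+1.03 + 10^-1.14) = 0.08483
DIC = [CO2*]/α₀ = 1.889×10^-4 / 0.08483 = 2.23 mmol/kg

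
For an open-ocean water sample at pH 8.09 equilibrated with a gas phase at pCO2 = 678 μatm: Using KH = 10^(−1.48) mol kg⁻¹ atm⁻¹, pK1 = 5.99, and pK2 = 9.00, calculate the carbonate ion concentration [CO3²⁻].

[CO3²⁻] = 0.348 mmol/kg

[CO2*] = KH · pCO2 = 10^(−1.48) × 678×10^-6 = 2.245×10^-5 mol/kg
α₀ = 1/(1 + K1/[H⁺] + K1K2/[H⁺]²) = 1/(1 + 10^+2.10 + 10^+1.19) = 0.007023
DIC = [CO2*]/α₀ = 2.245×10^-5 / 0.007023 = 3.197 mmol/kg
[CO3²⁻] = α₂·DIC; α₂ = 0.1088, so [CO3²⁻] = 0.1088 × 3.197 = 0.348 mmol/kg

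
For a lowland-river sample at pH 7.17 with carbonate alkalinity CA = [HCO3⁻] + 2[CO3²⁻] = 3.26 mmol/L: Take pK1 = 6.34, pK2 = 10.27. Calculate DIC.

DIC = 3.74 mmol/L

CA = [HCO3⁻] + 2[CO3²⁻] = (α₁ + 2α₂)·DIC
At pH 7.17: [H⁺]/K1 = 10^-0.83 = 0.14791, K2/[H⁺] = 10^-3.10 = 0.00079433
α₁ = 1/(1 + 0.14791 + 0.00079433) = 1/1.1487 = 0.8705; α₂ = α₁·K2/[H⁺] = 0.0006915
α₁ + 2α₂ = 0.8719
DIC = CA / (α₁ + 2α₂) = 3.26 / 0.8719 = 3.74 mmol/L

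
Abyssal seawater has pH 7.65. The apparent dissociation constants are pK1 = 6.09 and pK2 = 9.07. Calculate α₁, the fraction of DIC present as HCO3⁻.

α₁ = 0.938

α₁ = 1 / (1 + [H⁺]/K1 + K2/[H⁺]) = 1 / (1 + 10^-1.56 + 10^-1.42)
   = 1 / (1 + 0.027542 + 0.038019) = 1/1.0656 = 0.9385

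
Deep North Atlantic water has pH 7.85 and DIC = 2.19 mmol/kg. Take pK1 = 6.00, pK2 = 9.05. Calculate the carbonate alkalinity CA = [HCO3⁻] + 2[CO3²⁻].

CA = [HCO3⁻] + 2[CO3²⁻] = (α₁ + 2α₂)·DIC
At pH 7.85: [H⁺]/K1 = 10^-1.85 = 0.014125, K2/[H⁺] = 10^-1.20 = 0.063096
α₁ = 1/(1 + 0.014125 + 0.063096) = 1/1.0772 = 0.9283; α₂ = α₁·K2/[H⁺] = 0.05857
α₁ + 2α₂ = 1.0455
CA = 1.0455 × 2.19 = 2.29 mmol/kg

CA = 2.29 mmol/kg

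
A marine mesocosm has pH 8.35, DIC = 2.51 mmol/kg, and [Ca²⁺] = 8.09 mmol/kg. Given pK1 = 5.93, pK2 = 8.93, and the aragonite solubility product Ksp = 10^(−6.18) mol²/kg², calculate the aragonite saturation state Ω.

Ω = 6.38

α₂ = 1 / (1 + [H⁺]/K2 + [H⁺]²/(K1K2)) = 1 / (1 + 10^+0.58 + 10^-1.84)
   = 1 / (1 + 3.8019 + 0.014454) = 1/4.8163 = 0.2076
[CO3²⁻] = α₂ × DIC = 0.2076 × 2.51 = 0.5211 mmol/kg
Ksp = 10^(−6.18) = 6.607×10^-7
Ω = [Ca²⁺][CO3²⁻]/Ksp = (8.09×10^-3)(5.211×10^-4) / 6.607×10^-7 = 6.38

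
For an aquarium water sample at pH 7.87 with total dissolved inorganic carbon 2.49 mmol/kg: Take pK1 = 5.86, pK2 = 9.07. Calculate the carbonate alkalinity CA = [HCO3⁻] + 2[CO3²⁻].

CA = 2.61 mmol/kg

CA = [HCO3⁻] + 2[CO3²⁻] = (α₁ + 2α₂)·DIC
At pH 7.87: [H⁺]/K1 = 10^-2.01 = 0.0097724, K2/[H⁺] = 10^-1.20 = 0.063096
α₁ = 1/(1 + 0.0097724 + 0.063096) = 1/1.0729 = 0.9321; α₂ = α₁·K2/[H⁺] = 0.05881
α₁ + 2α₂ = 1.0497
CA = 1.0497 × 2.49 = 2.61 mmol/kg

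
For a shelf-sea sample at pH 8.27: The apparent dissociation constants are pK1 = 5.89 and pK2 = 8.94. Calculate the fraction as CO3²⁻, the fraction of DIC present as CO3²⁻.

α₂ = 0.176

α₂ = 1 / (1 + [H⁺]/K2 + [H⁺]²/(K1K2)) = 1 / (1 + 10^+0.67 + 10^-1.71)
   = 1 / (1 + 4.6774 + 0.019498) = 1/5.6968 = 0.1755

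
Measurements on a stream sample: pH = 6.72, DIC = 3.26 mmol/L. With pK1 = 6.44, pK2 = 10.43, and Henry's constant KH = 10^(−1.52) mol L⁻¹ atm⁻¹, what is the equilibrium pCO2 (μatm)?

pCO2 = 3.71×10^4 μatm

α₀ = 1 / (1 + K1/[H⁺] + K1K2/[H⁺]²) = 1 / (1 + 10^+0.28 + 10^-3.43)
   = 1 / (1 + 1.9055 + 0.00037154) = 1/2.9058 = 0.3441
[CO2*] = α₀ × DIC = 0.3441 × 3.26 = 1.122 mmol/L
pCO2 = [CO2*]/KH = 1.122×10^-3 / 3.020×10^-2 = 3.71×10^4 μatm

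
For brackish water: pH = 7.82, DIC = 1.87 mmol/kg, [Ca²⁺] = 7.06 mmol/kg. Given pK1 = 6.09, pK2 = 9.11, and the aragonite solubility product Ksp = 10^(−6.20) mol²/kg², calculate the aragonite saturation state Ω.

α₂ = 1 / (1 + [H⁺]/K2 + [H⁺]²/(K1K2)) = 1 / (1 + 10^+1.29 + 10^-0.44)
   = 1 / (1 + 19.498 + 0.36308) = 1/20.862 = 0.04794
[CO3²⁻] = α₂ × DIC = 0.04794 × 1.87 = 0.08964 mmol/kg
Ksp = 10^(−6.20) = 6.310×10^-7
Ω = [Ca²⁺][CO3²⁻]/Ksp = (7.06×10^-3)(8.964×10^-5) / 6.310×10^-7 = 1.00

Ω = 1.00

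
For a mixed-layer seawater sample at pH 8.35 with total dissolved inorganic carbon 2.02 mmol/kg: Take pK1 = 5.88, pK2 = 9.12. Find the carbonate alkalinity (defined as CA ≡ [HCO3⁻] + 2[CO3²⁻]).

CA = 2.31 mmol/kg

CA = [HCO3⁻] + 2[CO3²⁻] = (α₁ + 2α₂)·DIC
At pH 8.35: [H⁺]/K1 = 10^-2.47 = 0.0033884, K2/[H⁺] = 10^-0.77 = 0.16982
α₁ = 1/(1 + 0.0033884 + 0.16982) = 1/1.1732 = 0.8524; α₂ = α₁·K2/[H⁺] = 0.1448
α₁ + 2α₂ = 1.1419
CA = 1.1419 × 2.02 = 2.31 mmol/kg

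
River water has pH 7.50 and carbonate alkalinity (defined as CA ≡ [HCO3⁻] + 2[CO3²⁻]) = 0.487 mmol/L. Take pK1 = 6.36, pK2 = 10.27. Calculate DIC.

DIC = 0.521 mmol/L

CA = [HCO3⁻] + 2[CO3²⁻] = (α₁ + 2α₂)·DIC
At pH 7.50: [H⁺]/K1 = 10^-1.14 = 0.072444, K2/[H⁺] = 10^-2.77 = 0.0016982
α₁ = 1/(1 + 0.072444 + 0.0016982) = 1/1.0741 = 0.9310; α₂ = α₁·K2/[H⁺] = 0.001581
α₁ + 2α₂ = 0.9341
DIC = CA / (α₁ + 2α₂) = 0.487 / 0.9341 = 0.521 mmol/L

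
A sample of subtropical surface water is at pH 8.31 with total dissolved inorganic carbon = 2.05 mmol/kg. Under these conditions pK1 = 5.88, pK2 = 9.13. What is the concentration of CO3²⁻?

[CO3²⁻] = 0.269 mmol/kg

α₂ = 1 / (1 + [H⁺]/K2 + [H⁺]²/(K1K2)) = 1 / (1 + 10^+0.82 + 10^-1.61)
   = 1 / (1 + 6.6069 + 0.024547) = 1/7.6315 = 0.1310
[CO3²⁻] = α₂ × DIC = 0.1310 × 2.05 = 0.269 mmol/kg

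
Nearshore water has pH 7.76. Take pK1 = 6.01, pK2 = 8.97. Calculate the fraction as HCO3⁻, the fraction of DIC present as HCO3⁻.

α₁ = 1 / (1 + [H⁺]/K1 + K2/[H⁺]) = 1 / (1 + 10^-1.75 + 10^-1.21)
   = 1 / (1 + 0.017783 + 0.061660) = 1/1.0794 = 0.9264

α₁ = 0.926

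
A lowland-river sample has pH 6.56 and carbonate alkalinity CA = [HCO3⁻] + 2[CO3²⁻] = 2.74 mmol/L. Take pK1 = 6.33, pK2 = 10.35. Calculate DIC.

DIC = 4.35 mmol/L

CA = [HCO3⁻] + 2[CO3²⁻] = (α₁ + 2α₂)·DIC
At pH 6.56: [H⁺]/K1 = 10^-0.23 = 0.58884, K2/[H⁺] = 10^-3.79 = 0.00016218
α₁ = 1/(1 + 0.58884 + 0.00016218) = 1/1.5890 = 0.6293; α₂ = α₁·K2/[H⁺] = 0.0001021
α₁ + 2α₂ = 0.6295
DIC = CA / (α₁ + 2α₂) = 2.74 / 0.6295 = 4.35 mmol/L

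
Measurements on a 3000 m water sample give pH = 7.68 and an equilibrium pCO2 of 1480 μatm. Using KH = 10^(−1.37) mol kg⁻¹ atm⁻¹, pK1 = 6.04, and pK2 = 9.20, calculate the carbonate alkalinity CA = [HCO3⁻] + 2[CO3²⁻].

CA = 2.92 mmol/kg

[CO2*] = KH · pCO2 = 10^(−1.37) × 1480×10^-6 = 6.313×10^-5 mol/kg
α₀ = 1/(1 + K1/[H⁺] + K1K2/[H⁺]²) = 1/(1 + 10^+1.64 + 10^+0.12) = 0.02175
DIC = [CO2*]/α₀ = 6.313×10^-5 / 0.02175 = 2.902 mmol/kg
CA = (α₁ + 2α₂)·DIC = (0.9496 + 2×0.02868) × 2.902 = 2.92 mmol/kg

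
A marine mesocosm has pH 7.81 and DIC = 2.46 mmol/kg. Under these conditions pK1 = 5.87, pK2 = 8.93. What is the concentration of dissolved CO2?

[CO2*] = 0.0260 mmol/kg

α₀ = 1 / (1 + K1/[H⁺] + K1K2/[H⁺]²) = 1 / (1 + 10^+1.94 + 10^+0.82)
   = 1 / (1 + 87.096 + 6.6069) = 1/94.703 = 0.01056
[CO2*] = α₀ × DIC = 0.01056 × 2.46 = 0.0260 mmol/kg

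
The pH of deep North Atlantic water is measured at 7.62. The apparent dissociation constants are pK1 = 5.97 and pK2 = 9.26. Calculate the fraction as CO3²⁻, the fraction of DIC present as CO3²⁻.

α₂ = 1 / (1 + [H⁺]/K2 + [H⁺]²/(K1K2)) = 1 / (1 + 10^+1.64 + 10^-0.01)
   = 1 / (1 + 43.652 + 0.97724) = 1/45.629 = 0.02192

α₂ = 0.0219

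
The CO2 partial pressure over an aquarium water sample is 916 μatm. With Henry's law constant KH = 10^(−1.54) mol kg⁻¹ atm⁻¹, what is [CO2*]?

KH = 10^(−1.54) = 2.884×10^-2 mol kg⁻¹ atm⁻¹
[CO2*] = KH · pCO2 = 2.884×10^-2 × 916×10^-6 atm = 2.64×10^-5 mol/kg

[CO2*] = 26.4 μmol/kg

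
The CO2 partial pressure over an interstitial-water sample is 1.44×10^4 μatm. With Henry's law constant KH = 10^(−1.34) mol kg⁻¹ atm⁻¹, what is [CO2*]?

KH = 10^(−1.34) = 4.571×10^-2 mol kg⁻¹ atm⁻¹
[CO2*] = KH · pCO2 = 4.571×10^-2 × 1.44×10^4×10^-6 atm = 6.58×10^-4 mol/kg

[CO2*] = 658 μmol/kg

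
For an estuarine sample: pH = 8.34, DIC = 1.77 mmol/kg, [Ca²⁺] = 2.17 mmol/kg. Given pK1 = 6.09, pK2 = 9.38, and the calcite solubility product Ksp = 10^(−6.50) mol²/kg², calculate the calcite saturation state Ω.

Ω = 1.01

α₂ = 1 / (1 + [H⁺]/K2 + [H⁺]²/(K1K2)) = 1 / (1 + 10^+1.04 + 10^-1.21)
   = 1 / (1 + 10.965 + 0.061660) = 1/12.026 = 0.08315
[CO3²⁻] = α₂ × DIC = 0.08315 × 1.77 = 0.1472 mmol/kg
Ksp = 10^(−6.50) = 3.162×10^-7
Ω = [Ca²⁺][CO3²⁻]/Ksp = (2.17×10^-3)(1.472×10^-4) / 3.162×10^-7 = 1.01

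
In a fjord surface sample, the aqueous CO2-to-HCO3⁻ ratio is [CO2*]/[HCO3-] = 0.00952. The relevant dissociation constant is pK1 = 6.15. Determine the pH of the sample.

From K1 = [H⁺][HCO3-]/[CO2*]:  pH = pK1 − log₁₀([CO2*]/[HCO3-])
log₁₀(0.00952) = -2.021
pH = 6.15 − (-2.021) = 8.17

pH = 8.17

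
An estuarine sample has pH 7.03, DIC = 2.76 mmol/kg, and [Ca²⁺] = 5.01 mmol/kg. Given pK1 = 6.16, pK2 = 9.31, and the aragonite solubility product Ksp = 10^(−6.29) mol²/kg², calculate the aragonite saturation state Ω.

α₂ = 1 / (1 + [H⁺]/K2 + [H⁺]²/(K1K2)) = 1 / (1 + 10^+2.28 + 10^+1.41)
   = 1 / (1 + 190.55 + 25.704) = 1/217.25 = 0.004603
[CO3²⁻] = α₂ × DIC = 0.004603 × 2.76 = 0.01270 mmol/kg = 12.70 μmol/kg
Ksp = 10^(−6.29) = 5.129×10^-7
Ω = [Ca²⁺][CO3²⁻]/Ksp = (5.01×10^-3)(1.270×10^-5) / 5.129×10^-7 = 0.124

Ω = 0.124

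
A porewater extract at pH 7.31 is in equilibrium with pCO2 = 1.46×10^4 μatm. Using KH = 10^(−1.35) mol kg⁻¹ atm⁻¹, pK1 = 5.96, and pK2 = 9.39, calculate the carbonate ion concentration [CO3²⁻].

[CO2*] = KH · pCO2 = 10^(−1.35) × 1.46×10^4×10^-6 = 6.522×10^-4 mol/kg
α₀ = 1/(1 + K1/[H⁺] + K1K2/[H⁺]²) = 1/(1 + 10^+1.35 + 10^-0.73) = 0.04242
DIC = [CO2*]/α₀ = 6.522×10^-4 / 0.04242 = 15.37 mmol/kg
[CO3²⁻] = α₂·DIC; α₂ = 0.007899, so [CO3²⁻] = 0.007899 × 15.37 = 0.121 mmol/kg

[CO3²⁻] = 0.121 mmol/kg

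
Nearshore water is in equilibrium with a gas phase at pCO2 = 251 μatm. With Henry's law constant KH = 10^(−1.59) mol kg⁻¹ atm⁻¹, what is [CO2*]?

KH = 10^(−1.59) = 2.570×10^-2 mol kg⁻¹ atm⁻¹
[CO2*] = KH · pCO2 = 2.570×10^-2 × 251×10^-6 atm = 6.45×10^-6 mol/kg

[CO2*] = 6.45 μmol/kg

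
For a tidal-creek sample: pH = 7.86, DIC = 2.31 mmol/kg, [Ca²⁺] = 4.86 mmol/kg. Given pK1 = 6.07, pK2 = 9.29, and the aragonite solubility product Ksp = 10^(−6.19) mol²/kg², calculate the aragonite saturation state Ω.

Ω = 0.613

α₂ = 1 / (1 + [H⁺]/K2 + [H⁺]²/(K1K2)) = 1 / (1 + 10^+1.43 + 10^-0.36)
   = 1 / (1 + 26.915 + 0.43652) = 1/28.352 = 0.03527
[CO3²⁻] = α₂ × DIC = 0.03527 × 2.31 = 0.08148 mmol/kg
Ksp = 10^(−6.19) = 6.457×10^-7
Ω = [Ca²⁺][CO3²⁻]/Ksp = (4.86×10^-3)(8.148×10^-5) / 6.457×10^-7 = 0.613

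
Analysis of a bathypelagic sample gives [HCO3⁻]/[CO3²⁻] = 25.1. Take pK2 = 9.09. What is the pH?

From K2 = [H⁺][CO3²⁻]/[HCO3⁻]:  pH = pK2 − log₁₀([HCO3⁻]/[CO3²⁻])
log₁₀(25.1) = +1.400
pH = 9.09 − (+1.400) = 7.69

pH = 7.69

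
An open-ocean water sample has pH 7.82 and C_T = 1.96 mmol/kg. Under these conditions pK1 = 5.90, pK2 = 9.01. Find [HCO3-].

α₁ = 1 / (1 + [H⁺]/K1 + K2/[H⁺]) = 1 / (1 + 10^-1.92 + 10^-1.19)
   = 1 / (1 + 0.012023 + 0.064565) = 1/1.0766 = 0.9289
[HCO3⁻] = α₁ × DIC = 0.9289 × 1.96 = 1.82 mmol/kg

[HCO3⁻] = 1.82 mmol/kg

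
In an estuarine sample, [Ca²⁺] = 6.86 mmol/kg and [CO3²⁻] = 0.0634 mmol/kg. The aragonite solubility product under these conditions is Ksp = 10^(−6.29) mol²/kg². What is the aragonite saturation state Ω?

Ω = 0.848

Ksp = 10^(−6.29) = 5.129×10^-7
Ω = [Ca²⁺][CO3²⁻]/Ksp = (6.86×10^-3)(0.0634×10^-3) / 5.129×10^-7 = 0.848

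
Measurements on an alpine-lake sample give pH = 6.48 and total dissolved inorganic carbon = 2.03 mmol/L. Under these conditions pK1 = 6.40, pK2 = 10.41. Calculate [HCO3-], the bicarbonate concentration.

[HCO3⁻] = 1.11 mmol/L

α₁ = 1 / (1 + [H⁺]/K1 + K2/[H⁺]) = 1 / (1 + 10^-0.08 + 10^-3.93)
   = 1 / (1 + 0.83176 + 0.00011749) = 1/1.8319 = 0.5459
[HCO3⁻] = α₁ × DIC = 0.5459 × 2.03 = 1.11 mmol/L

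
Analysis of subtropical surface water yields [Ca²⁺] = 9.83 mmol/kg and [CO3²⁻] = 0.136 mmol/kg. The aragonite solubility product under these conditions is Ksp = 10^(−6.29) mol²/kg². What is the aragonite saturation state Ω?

Ω = 2.61

Ksp = 10^(−6.29) = 5.129×10^-7
Ω = [Ca²⁺][CO3²⁻]/Ksp = (9.83×10^-3)(0.136×10^-3) / 5.129×10^-7 = 2.61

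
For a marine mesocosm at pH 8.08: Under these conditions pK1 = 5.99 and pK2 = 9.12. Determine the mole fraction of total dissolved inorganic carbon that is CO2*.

α₀ = 1 / (1 + K1/[H⁺] + K1K2/[H⁺]²) = 1 / (1 + 10^+2.09 + 10^+1.05)
   = 1 / (1 + 123.03 + 11.220) = 1/135.25 = 0.007394

α₀ = 0.00739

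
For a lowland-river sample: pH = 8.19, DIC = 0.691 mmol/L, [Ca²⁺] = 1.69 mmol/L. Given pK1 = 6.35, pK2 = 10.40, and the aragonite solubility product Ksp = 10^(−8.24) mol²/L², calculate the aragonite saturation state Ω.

α₂ = 1 / (1 + [H⁺]/K2 + [H⁺]²/(K1K2)) = 1 / (1 + 10^+2.21 + 10^+0.37)
   = 1 / (1 + 162.18 + 2.3442) = 1/165.53 = 0.006041
[CO3²⁻] = α₂ × DIC = 0.006041 × 0.691 = 0.004175 mmol/L = 4.175 μmol/L
Ksp = 10^(−8.24) = 5.754×10^-9
Ω = [Ca²⁺][CO3²⁻]/Ksp = (1.69×10^-3)(4.175×10^-6) / 5.754×10^-9 = 1.23

Ω = 1.23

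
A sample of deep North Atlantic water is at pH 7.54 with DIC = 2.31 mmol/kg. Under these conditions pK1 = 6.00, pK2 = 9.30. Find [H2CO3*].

[CO2*] = 0.0637 mmol/kg

α₀ = 1 / (1 + K1/[H⁺] + K1K2/[H⁺]²) = 1 / (1 + 10^+1.54 + 10^-0.22)
   = 1 / (1 + 34.674 + 0.60256) = 1/36.276 = 0.02757
[CO2*] = α₀ × DIC = 0.02757 × 2.31 = 0.0637 mmol/kg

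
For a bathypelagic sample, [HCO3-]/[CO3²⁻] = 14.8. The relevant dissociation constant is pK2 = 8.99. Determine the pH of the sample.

pH = 7.82

From K2 = [H⁺][CO3²⁻]/[HCO3-]:  pH = pK2 − log₁₀([HCO3-]/[CO3²⁻])
log₁₀(14.8) = +1.170
pH = 8.99 − (+1.170) = 7.82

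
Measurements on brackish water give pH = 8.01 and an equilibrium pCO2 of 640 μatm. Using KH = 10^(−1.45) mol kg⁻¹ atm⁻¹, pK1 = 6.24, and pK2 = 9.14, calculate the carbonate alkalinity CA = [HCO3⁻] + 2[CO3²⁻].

[CO2*] = KH · pCO2 = 10^(−1.45) × 640×10^-6 = 2.271×10^-5 mol/kg
α₀ = 1/(1 + K1/[H⁺] + K1K2/[H⁺]²) = 1/(1 + 10^+1.77 + 10^+0.64) = 0.01556
DIC = [CO2*]/α₀ = 2.271×10^-5 / 0.01556 = 1.459 mmol/kg
CA = (α₁ + 2α₂)·DIC = (0.9165 + 2×0.06794) × 1.459 = 1.54 mmol/kg

CA = 1.54 mmol/kg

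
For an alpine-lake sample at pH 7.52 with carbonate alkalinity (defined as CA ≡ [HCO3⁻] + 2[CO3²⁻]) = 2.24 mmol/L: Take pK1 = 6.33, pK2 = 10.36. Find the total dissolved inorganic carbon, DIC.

CA = [HCO3⁻] + 2[CO3²⁻] = (α₁ + 2α₂)·DIC
At pH 7.52: [H⁺]/K1 = 10^-1.19 = 0.064565, K2/[H⁺] = 10^-2.84 = 0.0014454
α₁ = 1/(1 + 0.064565 + 0.0014454) = 1/1.0660 = 0.9381; α₂ = α₁·K2/[H⁺] = 0.001356
α₁ + 2α₂ = 0.9408
DIC = CA / (α₁ + 2α₂) = 2.24 / 0.9408 = 2.38 mmol/L

DIC = 2.38 mmol/L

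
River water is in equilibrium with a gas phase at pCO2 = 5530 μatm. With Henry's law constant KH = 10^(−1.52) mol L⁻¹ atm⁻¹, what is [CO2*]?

[CO2*] = 167 μmol/L

KH = 10^(−1.52) = 3.020×10^-2 mol L⁻¹ atm⁻¹
[CO2*] = KH · pCO2 = 3.020×10^-2 × 5530×10^-6 atm = 1.67×10^-4 mol/L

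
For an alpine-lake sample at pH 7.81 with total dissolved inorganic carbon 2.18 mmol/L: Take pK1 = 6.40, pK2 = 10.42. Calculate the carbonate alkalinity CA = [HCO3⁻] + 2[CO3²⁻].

CA = [HCO3⁻] + 2[CO3²⁻] = (α₁ + 2α₂)·DIC
At pH 7.81: [H⁺]/K1 = 10^-1.41 = 0.038905, K2/[H⁺] = 10^-2.61 = 0.0024547
α₁ = 1/(1 + 0.038905 + 0.0024547) = 1/1.0414 = 0.9603; α₂ = α₁·K2/[H⁺] = 0.002357
α₁ + 2α₂ = 0.9650
CA = 0.9650 × 2.18 = 2.10 mmol/L

CA = 2.10 mmol/L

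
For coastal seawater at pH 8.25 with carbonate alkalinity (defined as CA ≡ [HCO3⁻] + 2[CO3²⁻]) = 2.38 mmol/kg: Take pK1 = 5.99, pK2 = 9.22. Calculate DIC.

DIC = 2.18 mmol/kg

CA = [HCO3⁻] + 2[CO3²⁻] = (α₁ + 2α₂)·DIC
At pH 8.25: [H⁺]/K1 = 10^-2.26 = 0.0054954, K2/[H⁺] = 10^-0.97 = 0.10715
α₁ = 1/(1 + 0.0054954 + 0.10715) = 1/1.1126 = 0.8988; α₂ = α₁·K2/[H⁺] = 0.09630
α₁ + 2α₂ = 1.0914
DIC = CA / (α₁ + 2α₂) = 2.38 / 1.0914 = 2.18 mmol/kg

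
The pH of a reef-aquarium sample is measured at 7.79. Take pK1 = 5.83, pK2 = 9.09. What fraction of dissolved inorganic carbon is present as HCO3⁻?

α₁ = 1 / (1 + [H⁺]/K1 + K2/[H⁺]) = 1 / (1 + 10^-1.96 + 10^-1.30)
   = 1 / (1 + 0.010965 + 0.050119) = 1/1.0611 = 0.9424

α₁ = 0.942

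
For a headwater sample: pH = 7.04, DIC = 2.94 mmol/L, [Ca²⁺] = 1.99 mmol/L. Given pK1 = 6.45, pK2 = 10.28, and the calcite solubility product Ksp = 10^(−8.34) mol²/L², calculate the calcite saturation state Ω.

α₂ = 1 / (1 + [H⁺]/K2 + [H⁺]²/(K1K2)) = 1 / (1 + 10^+3.24 + 10^+2.65)
   = 1 / (1 + 1737.8 + 446.68) = 1/2185.5 = 0.0004576
[CO3²⁻] = α₂ × DIC = 0.0004576 × 2.94 = 0.001345 mmol/L = 1.345 μmol/L
Ksp = 10^(−8.34) = 4.571×10^-9
Ω = [Ca²⁺][CO3²⁻]/Ksp = (1.99×10^-3)(1.345×10^-6) / 4.571×10^-9 = 0.586

Ω = 0.586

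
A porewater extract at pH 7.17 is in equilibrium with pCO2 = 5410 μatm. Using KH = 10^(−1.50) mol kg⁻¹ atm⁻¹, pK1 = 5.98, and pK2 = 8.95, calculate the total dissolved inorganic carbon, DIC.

[CO2*] = KH · pCO2 = 10^(−1.50) × 5410×10^-6 = 1.711×10^-4 mol/kg
α₀ = 1/(1 + K1/[H⁺] + K1K2/[H⁺]²) = 1/(1 + 10^+1.19 + 10^-0.59) = 0.05972
DIC = [CO2*]/α₀ = 1.711×10^-4 / 0.05972 = 2.86 mmol/kg

DIC = 2.86 mmol/kg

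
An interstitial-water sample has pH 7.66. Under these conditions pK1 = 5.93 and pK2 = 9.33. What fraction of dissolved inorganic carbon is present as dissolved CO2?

α₀ = 0.0179

α₀ = 1 / (1 + K1/[H⁺] + K1K2/[H⁺]²) = 1 / (1 + 10^+1.73 + 10^+0.06)
   = 1 / (1 + 53.703 + 1.1482) = 1/55.851 = 0.01790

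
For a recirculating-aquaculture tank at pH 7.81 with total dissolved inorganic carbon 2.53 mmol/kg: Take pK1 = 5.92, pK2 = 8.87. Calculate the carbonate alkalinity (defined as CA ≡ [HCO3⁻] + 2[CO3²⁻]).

CA = 2.70 mmol/kg

CA = [HCO3⁻] + 2[CO3²⁻] = (α₁ + 2α₂)·DIC
At pH 7.81: [H⁺]/K1 = 10^-1.89 = 0.012882, K2/[H⁺] = 10^-1.06 = 0.087096
α₁ = 1/(1 + 0.012882 + 0.087096) = 1/1.1000 = 0.9091; α₂ = α₁·K2/[H⁺] = 0.07918
α₁ + 2α₂ = 1.0675
CA = 1.0675 × 2.53 = 2.70 mmol/kg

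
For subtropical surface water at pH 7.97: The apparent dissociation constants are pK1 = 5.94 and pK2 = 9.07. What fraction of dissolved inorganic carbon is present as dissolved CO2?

α₀ = 1 / (1 + K1/[H⁺] + K1K2/[H⁺]²) = 1 / (1 + 10^+2.03 + 10^+0.93)
   = 1 / (1 + 107.15 + 8.5114) = 1/116.66 = 0.008572

α₀ = 0.00857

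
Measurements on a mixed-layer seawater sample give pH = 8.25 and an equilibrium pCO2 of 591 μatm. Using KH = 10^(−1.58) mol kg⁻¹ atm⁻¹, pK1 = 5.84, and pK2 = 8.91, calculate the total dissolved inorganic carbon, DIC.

[CO2*] = KH · pCO2 = 10^(−1.58) × 591×10^-6 = 1.554×10^-5 mol/kg
α₀ = 1/(1 + K1/[H⁺] + K1K2/[H⁺]²) = 1/(1 + 10^+2.41 + 10^+1.75) = 0.003182
DIC = [CO2*]/α₀ = 1.554×10^-5 / 0.003182 = 4.89 mmol/kg

DIC = 4.89 mmol/kg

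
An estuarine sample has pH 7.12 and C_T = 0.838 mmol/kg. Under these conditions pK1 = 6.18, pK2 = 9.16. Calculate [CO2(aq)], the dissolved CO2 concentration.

[CO2*] = 0.0856 mmol/kg

α₀ = 1 / (1 + K1/[H⁺] + K1K2/[H⁺]²) = 1 / (1 + 10^+0.94 + 10^-1.10)
   = 1 / (1 + 8.7096 + 0.079433) = 1/9.7891 = 0.1022
[CO2*] = α₀ × DIC = 0.1022 × 0.838 = 0.0856 mmol/kg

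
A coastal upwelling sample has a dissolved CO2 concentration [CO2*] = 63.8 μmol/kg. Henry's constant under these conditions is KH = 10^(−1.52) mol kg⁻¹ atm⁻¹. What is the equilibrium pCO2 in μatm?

pCO2 = 2110 μatm

KH = 10^(−1.52) = 3.020×10^-2 mol kg⁻¹ atm⁻¹
pCO2 = [CO2*]/KH = 63.8×10^-6 / 3.020×10^-2 = 2.11×10^-3 atm = 2110 μatm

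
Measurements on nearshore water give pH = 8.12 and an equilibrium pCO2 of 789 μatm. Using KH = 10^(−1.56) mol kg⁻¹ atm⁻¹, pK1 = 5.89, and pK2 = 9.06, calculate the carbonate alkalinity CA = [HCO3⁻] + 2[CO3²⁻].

CA = 4.54 mmol/kg

[CO2*] = KH · pCO2 = 10^(−1.56) × 789×10^-6 = 2.173×10^-5 mol/kg
α₀ = 1/(1 + K1/[H⁺] + K1K2/[H⁺]²) = 1/(1 + 10^+2.23 + 10^+1.29) = 0.005254
DIC = [CO2*]/α₀ = 2.173×10^-5 / 0.005254 = 4.136 mmol/kg
CA = (α₁ + 2α₂)·DIC = (0.8923 + 2×0.1024) × 4.136 = 4.54 mmol/kg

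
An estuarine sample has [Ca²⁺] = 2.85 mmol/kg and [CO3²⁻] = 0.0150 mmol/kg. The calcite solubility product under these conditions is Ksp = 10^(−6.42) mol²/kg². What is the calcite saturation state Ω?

Ksp = 10^(−6.42) = 3.802×10^-7
Ω = [Ca²⁺][CO3²⁻]/Ksp = (2.85×10^-3)(0.0150×10^-3) / 3.802×10^-7 = 0.112

Ω = 0.112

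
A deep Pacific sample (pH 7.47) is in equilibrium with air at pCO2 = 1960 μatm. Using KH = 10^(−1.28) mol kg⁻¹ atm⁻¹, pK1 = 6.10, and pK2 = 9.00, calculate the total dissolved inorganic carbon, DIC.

DIC = 2.59 mmol/kg

[CO2*] = KH · pCO2 = 10^(−1.28) × 1960×10^-6 = 1.029×10^-4 mol/kg
α₀ = 1/(1 + K1/[H⁺] + K1K2/[H⁺]²) = 1/(1 + 10^+1.37 + 10^-0.16) = 0.03979
DIC = [CO2*]/α₀ = 1.029×10^-4 / 0.03979 = 2.59 mmol/kg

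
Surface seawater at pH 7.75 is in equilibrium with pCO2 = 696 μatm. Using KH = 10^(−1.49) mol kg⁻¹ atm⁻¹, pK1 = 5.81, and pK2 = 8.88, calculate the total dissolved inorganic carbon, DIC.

[CO2*] = KH · pCO2 = 10^(−1.49) × 696×10^-6 = 2.252×10^-5 mol/kg
α₀ = 1/(1 + K1/[H⁺] + K1K2/[H⁺]²) = 1/(1 + 10^+1.94 + 10^+0.81) = 0.01058
DIC = [CO2*]/α₀ = 2.252×10^-5 / 0.01058 = 2.13 mmol/kg

DIC = 2.13 mmol/kg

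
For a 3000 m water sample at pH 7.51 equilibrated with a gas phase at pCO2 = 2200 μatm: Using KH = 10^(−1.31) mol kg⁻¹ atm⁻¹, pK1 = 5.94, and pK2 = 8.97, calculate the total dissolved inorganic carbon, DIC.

[CO2*] = KH · pCO2 = 10^(−1.31) × 2200×10^-6 = 1.078×10^-4 mol/kg
α₀ = 1/(1 + K1/[H⁺] + K1K2/[H⁺]²) = 1/(1 + 10^+1.57 + 10^+0.11) = 0.02535
DIC = [CO2*]/α₀ = 1.078×10^-4 / 0.02535 = 4.25 mmol/kg

DIC = 4.25 mmol/kg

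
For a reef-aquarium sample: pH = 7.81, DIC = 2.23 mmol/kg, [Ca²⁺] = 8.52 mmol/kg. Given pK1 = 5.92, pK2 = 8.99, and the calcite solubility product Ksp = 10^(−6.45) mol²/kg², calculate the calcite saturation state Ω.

Ω = 3.28

α₂ = 1 / (1 + [H⁺]/K2 + [H⁺]²/(K1K2)) = 1 / (1 + 10^+1.18 + 10^-0.71)
   = 1 / (1 + 15.136 + 0.19498) = 1/16.331 = 0.06123
[CO3²⁻] = α₂ × DIC = 0.06123 × 2.23 = 0.1366 mmol/kg
Ksp = 10^(−6.45) = 3.548×10^-7
Ω = [Ca²⁺][CO3²⁻]/Ksp = (8.52×10^-3)(1.366×10^-4) / 3.548×10^-7 = 3.28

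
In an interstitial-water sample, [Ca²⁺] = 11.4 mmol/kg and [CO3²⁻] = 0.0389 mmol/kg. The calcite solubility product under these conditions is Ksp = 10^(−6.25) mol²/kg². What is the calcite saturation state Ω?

Ω = 0.789

Ksp = 10^(−6.25) = 5.623×10^-7
Ω = [Ca²⁺][CO3²⁻]/Ksp = (11.4×10^-3)(0.0389×10^-3) / 5.623×10^-7 = 0.789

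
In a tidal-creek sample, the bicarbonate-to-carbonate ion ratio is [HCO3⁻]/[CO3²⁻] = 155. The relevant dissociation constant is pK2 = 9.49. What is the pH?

From K2 = [H⁺][CO3²⁻]/[HCO3⁻]:  pH = pK2 − log₁₀([HCO3⁻]/[CO3²⁻])
log₁₀(155) = +2.190
pH = 9.49 − (+2.190) = 7.30

pH = 7.30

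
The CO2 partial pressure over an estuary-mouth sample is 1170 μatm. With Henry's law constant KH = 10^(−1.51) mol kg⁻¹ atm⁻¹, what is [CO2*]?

[CO2*] = 36.2 μmol/kg

KH = 10^(−1.51) = 3.090×10^-2 mol kg⁻¹ atm⁻¹
[CO2*] = KH · pCO2 = 3.090×10^-2 × 1170×10^-6 atm = 3.62×10^-5 mol/kg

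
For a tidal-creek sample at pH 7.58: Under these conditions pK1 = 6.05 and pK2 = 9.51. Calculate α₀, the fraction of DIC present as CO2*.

α₀ = 0.0283

α₀ = 1 / (1 + K1/[H⁺] + K1K2/[H⁺]²) = 1 / (1 + 10^+1.53 + 10^-0.40)
   = 1 / (1 + 33.884 + 0.39811) = 1/35.283 = 0.02834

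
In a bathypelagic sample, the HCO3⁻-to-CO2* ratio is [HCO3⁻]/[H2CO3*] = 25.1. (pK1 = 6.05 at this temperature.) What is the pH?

From K1 = [H⁺][HCO3⁻]/[H2CO3*]:  pH = pK1 + log₁₀([HCO3⁻]/[H2CO3*])
log₁₀(25.1) = +1.400
pH = 6.05 + (+1.400) = 7.45

pH = 7.45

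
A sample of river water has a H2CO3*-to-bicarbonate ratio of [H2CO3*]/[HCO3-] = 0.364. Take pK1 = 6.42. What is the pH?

pH = 6.86

From K1 = [H⁺][HCO3-]/[H2CO3*]:  pH = pK1 − log₁₀([H2CO3*]/[HCO3-])
log₁₀(0.364) = -0.439
pH = 6.42 − (-0.439) = 6.86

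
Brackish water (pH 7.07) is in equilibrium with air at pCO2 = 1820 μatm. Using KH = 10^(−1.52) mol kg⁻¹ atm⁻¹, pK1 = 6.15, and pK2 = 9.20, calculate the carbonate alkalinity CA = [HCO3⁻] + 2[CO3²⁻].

[CO2*] = KH · pCO2 = 10^(−1.52) × 1820×10^-6 = 5.496×10^-5 mol/kg
α₀ = 1/(1 + K1/[H⁺] + K1K2/[H⁺]²) = 1/(1 + 10^+0.92 + 10^-1.21) = 0.1066
DIC = [CO2*]/α₀ = 5.496×10^-5 / 0.1066 = 0.5155 mmol/kg
CA = (α₁ + 2α₂)·DIC = (0.8868 + 2×0.006574) × 0.5155 = 0.464 mmol/kg

CA = 0.464 mmol/kg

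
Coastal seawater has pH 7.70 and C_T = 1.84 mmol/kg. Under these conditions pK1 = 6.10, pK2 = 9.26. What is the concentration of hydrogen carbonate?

α₁ = 1 / (1 + [H⁺]/K1 + K2/[H⁺]) = 1 / (1 + 10^-1.60 + 10^-1.56)
   = 1 / (1 + 0.025119 + 0.027542) = 1/1.0527 = 0.9500
[HCO3⁻] = α₁ × DIC = 0.9500 × 1.84 = 1.75 mmol/kg

[HCO3⁻] = 1.75 mmol/kg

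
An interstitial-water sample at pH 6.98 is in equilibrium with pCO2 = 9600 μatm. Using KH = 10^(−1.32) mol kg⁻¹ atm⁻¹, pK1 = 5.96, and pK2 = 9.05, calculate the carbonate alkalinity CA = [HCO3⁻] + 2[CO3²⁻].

[CO2*] = KH · pCO2 = 10^(−1.32) × 9600×10^-6 = 4.595×10^-4 mol/kg
α₀ = 1/(1 + K1/[H⁺] + K1K2/[H⁺]²) = 1/(1 + 10^+1.02 + 10^-1.05) = 0.08650
DIC = [CO2*]/α₀ = 4.595×10^-4 / 0.08650 = 5.312 mmol/kg
CA = (α₁ + 2α₂)·DIC = (0.9058 + 2×0.007710) × 5.312 = 4.89 mmol/kg

CA = 4.89 mmol/kg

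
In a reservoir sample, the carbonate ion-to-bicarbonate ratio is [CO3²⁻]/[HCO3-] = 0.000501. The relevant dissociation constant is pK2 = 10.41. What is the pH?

pH = 7.11

From K2 = [H⁺][CO3²⁻]/[HCO3-]:  pH = pK2 + log₁₀([CO3²⁻]/[HCO3-])
log₁₀(0.000501) = -3.300
pH = 10.41 + (-3.300) = 7.11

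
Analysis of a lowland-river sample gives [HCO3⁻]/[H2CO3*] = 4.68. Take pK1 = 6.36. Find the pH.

pH = 7.03

From K1 = [H⁺][HCO3⁻]/[H2CO3*]:  pH = pK1 + log₁₀([HCO3⁻]/[H2CO3*])
log₁₀(4.68) = +0.670
pH = 6.36 + (+0.670) = 7.03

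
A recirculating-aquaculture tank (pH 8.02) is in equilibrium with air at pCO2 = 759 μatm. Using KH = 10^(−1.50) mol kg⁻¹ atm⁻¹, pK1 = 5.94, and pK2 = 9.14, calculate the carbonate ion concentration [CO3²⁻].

[CO3²⁻] = 0.219 mmol/kg

[CO2*] = KH · pCO2 = 10^(−1.50) × 759×10^-6 = 2.400×10^-5 mol/kg
α₀ = 1/(1 + K1/[H⁺] + K1K2/[H⁺]²) = 1/(1 + 10^+2.08 + 10^+0.96) = 0.007672
DIC = [CO2*]/α₀ = 2.400×10^-5 / 0.007672 = 3.129 mmol/kg
[CO3²⁻] = α₂·DIC; α₂ = 0.06997, so [CO3²⁻] = 0.06997 × 3.129 = 0.219 mmol/kg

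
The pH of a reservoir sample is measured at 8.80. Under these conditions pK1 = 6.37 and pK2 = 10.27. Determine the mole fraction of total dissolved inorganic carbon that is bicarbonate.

α₁ = 1 / (1 + [H⁺]/K1 + K2/[H⁺]) = 1 / (1 + 10^-2.43 + 10^-1.47)
   = 1 / (1 + 0.0037154 + 0.033884) = 1/1.0376 = 0.9638

α₁ = 0.964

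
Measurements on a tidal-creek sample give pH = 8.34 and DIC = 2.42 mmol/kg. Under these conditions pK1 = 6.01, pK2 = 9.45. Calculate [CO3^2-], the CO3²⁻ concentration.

[CO3²⁻] = 0.174 mmol/kg

α₂ = 1 / (1 + [H⁺]/K2 + [H⁺]²/(K1K2)) = 1 / (1 + 10^+1.11 + 10^-1.22)
   = 1 / (1 + 12.882 + 0.060256) = 1/13.943 = 0.07172
[CO3²⁻] = α₂ × DIC = 0.07172 × 2.42 = 0.174 mmol/kg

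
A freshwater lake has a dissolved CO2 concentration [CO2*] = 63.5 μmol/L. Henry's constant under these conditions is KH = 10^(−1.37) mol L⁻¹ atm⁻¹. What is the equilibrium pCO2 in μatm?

pCO2 = 1490 μatm

KH = 10^(−1.37) = 4.266×10^-2 mol L⁻¹ atm⁻¹
pCO2 = [CO2*]/KH = 63.5×10^-6 / 4.266×10^-2 = 1.49×10^-3 atm = 1490 μatm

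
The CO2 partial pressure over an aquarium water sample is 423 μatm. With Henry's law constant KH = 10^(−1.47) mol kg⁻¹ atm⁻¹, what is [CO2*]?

[CO2*] = 14.3 μmol/kg

KH = 10^(−1.47) = 3.388×10^-2 mol kg⁻¹ atm⁻¹
[CO2*] = KH · pCO2 = 3.388×10^-2 × 423×10^-6 atm = 1.43×10^-5 mol/kg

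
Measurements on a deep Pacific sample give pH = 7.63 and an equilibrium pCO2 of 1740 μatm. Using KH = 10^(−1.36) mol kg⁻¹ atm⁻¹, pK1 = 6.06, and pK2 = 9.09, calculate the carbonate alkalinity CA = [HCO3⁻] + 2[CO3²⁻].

[CO2*] = KH · pCO2 = 10^(−1.36) × 1740×10^-6 = 7.595×10^-5 mol/kg
α₀ = 1/(1 + K1/[H⁺] + K1K2/[H⁺]²) = 1/(1 + 10^+1.57 + 10^+0.11) = 0.02535
DIC = [CO2*]/α₀ = 7.595×10^-5 / 0.02535 = 2.996 mmol/kg
CA = (α₁ + 2α₂)·DIC = (0.9420 + 2×0.03266) × 2.996 = 3.02 mmol/kg

CA = 3.02 mmol/kg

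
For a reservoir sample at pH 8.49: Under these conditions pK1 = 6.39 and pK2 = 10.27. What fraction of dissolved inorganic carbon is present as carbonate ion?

α₂ = 0.0162

α₂ = 1 / (1 + [H⁺]/K2 + [H⁺]²/(K1K2)) = 1 / (1 + 10^+1.78 + 10^-0.32)
   = 1 / (1 + 60.256 + 0.47863) = 1/61.735 = 0.01620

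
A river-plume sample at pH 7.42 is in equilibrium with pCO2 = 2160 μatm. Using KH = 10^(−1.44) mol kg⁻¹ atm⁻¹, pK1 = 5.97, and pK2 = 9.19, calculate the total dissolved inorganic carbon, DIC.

[CO2*] = KH · pCO2 = 10^(−1.44) × 2160×10^-6 = 7.842×10^-5 mol/kg
α₀ = 1/(1 + K1/[H⁺] + K1K2/[H⁺]²) = 1/(1 + 10^+1.45 + 10^-0.32) = 0.03371
DIC = [CO2*]/α₀ = 7.842×10^-5 / 0.03371 = 2.33 mmol/kg

DIC = 2.33 mmol/kg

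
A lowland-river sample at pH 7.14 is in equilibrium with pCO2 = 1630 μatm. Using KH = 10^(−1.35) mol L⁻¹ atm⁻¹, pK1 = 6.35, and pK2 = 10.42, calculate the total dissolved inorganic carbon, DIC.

DIC = 0.522 mmol/L

[CO2*] = KH · pCO2 = 10^(−1.35) × 1630×10^-6 = 7.281×10^-5 mol/L
α₀ = 1/(1 + K1/[H⁺] + K1K2/[H⁺]²) = 1/(1 + 10^+0.79 + 10^-2.49) = 0.1395
DIC = [CO2*]/α₀ = 7.281×10^-5 / 0.1395 = 0.522 mmol/L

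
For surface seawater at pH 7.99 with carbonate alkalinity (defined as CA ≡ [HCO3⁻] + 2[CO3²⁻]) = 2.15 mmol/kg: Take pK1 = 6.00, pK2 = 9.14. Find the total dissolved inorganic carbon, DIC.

CA = [HCO3⁻] + 2[CO3²⁻] = (α₁ + 2α₂)·DIC
At pH 7.99: [H⁺]/K1 = 10^-1.99 = 0.010233, K2/[H⁺] = 10^-1.15 = 0.070795
α₁ = 1/(1 + 0.010233 + 0.070795) = 1/1.0810 = 0.9250; α₂ = α₁·K2/[H⁺] = 0.06549
α₁ + 2α₂ = 1.0560
DIC = CA / (α₁ + 2α₂) = 2.15 / 1.0560 = 2.04 mmol/kg

DIC = 2.04 mmol/kg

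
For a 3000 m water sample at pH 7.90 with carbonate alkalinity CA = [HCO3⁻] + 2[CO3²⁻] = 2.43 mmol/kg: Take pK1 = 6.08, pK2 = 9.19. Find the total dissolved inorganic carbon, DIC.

DIC = 2.35 mmol/kg

CA = [HCO3⁻] + 2[CO3²⁻] = (α₁ + 2α₂)·DIC
At pH 7.90: [H⁺]/K1 = 10^-1.82 = 0.015136, K2/[H⁺] = 10^-1.29 = 0.051286
α₁ = 1/(1 + 0.015136 + 0.051286) = 1/1.0664 = 0.9377; α₂ = α₁·K2/[H⁺] = 0.04809
α₁ + 2α₂ = 1.0339
DIC = CA / (α₁ + 2α₂) = 2.43 / 1.0339 = 2.35 mmol/kg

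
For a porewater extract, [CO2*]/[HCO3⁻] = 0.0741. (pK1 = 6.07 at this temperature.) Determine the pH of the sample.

From K1 = [H⁺][HCO3⁻]/[CO2*]:  pH = pK1 − log₁₀([CO2*]/[HCO3⁻])
log₁₀(0.0741) = -1.130
pH = 6.07 − (-1.130) = 7.20

pH = 7.20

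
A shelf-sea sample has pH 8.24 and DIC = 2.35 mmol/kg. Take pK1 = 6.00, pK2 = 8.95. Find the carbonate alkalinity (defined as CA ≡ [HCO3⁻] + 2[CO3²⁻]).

CA = [HCO3⁻] + 2[CO3²⁻] = (α₁ + 2α₂)·DIC
At pH 8.24: [H⁺]/K1 = 10^-2.24 = 0.0057544, K2/[H⁺] = 10^-0.71 = 0.19498
α₁ = 1/(1 + 0.0057544 + 0.19498) = 1/1.2007 = 0.8328; α₂ = α₁·K2/[H⁺] = 0.1624
α₁ + 2α₂ = 1.1576
CA = 1.1576 × 2.35 = 2.72 mmol/kg

CA = 2.72 mmol/kg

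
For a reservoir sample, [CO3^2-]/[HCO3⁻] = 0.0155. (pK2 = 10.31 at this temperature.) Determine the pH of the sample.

From K2 = [H⁺][CO3^2-]/[HCO3⁻]:  pH = pK2 + log₁₀([CO3^2-]/[HCO3⁻])
log₁₀(0.0155) = -1.810
pH = 10.31 + (-1.810) = 8.50

pH = 8.50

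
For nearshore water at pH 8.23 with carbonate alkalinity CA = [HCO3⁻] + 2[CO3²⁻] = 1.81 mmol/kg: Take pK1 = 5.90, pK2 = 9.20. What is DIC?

DIC = 1.66 mmol/kg

CA = [HCO3⁻] + 2[CO3²⁻] = (α₁ + 2α₂)·DIC
At pH 8.23: [H⁺]/K1 = 10^-2.33 = 0.0046774, K2/[H⁺] = 10^-0.97 = 0.10715
α₁ = 1/(1 + 0.0046774 + 0.10715) = 1/1.1118 = 0.8994; α₂ = α₁·K2/[H⁺] = 0.09637
α₁ + 2α₂ = 1.0922
DIC = CA / (α₁ + 2α₂) = 1.81 / 1.0922 = 1.66 mmol/kg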